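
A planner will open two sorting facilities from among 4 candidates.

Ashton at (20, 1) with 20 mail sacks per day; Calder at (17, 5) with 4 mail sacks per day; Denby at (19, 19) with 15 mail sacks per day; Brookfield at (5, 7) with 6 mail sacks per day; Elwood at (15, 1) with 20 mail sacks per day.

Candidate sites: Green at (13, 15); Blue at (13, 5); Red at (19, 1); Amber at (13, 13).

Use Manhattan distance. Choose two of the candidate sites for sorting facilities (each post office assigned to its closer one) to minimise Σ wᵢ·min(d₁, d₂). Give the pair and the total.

{Green, Red}, total 370

Evaluate every pair (each demand assigned to the nearer of the two):
  {Green, Red}: total = 370
  {Red, Amber}: total = 388
  {Blue, Red}: total = 446
  {Green, Blue}: total = 566
  {Blue, Amber}: total = 596
  {Green, Amber}: total = 942
Best pair: {Green, Red} with total 370.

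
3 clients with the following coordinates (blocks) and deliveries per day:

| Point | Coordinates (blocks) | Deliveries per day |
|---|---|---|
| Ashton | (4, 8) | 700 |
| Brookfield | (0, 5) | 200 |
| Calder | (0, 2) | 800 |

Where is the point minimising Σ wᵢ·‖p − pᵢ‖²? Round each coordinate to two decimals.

(1.65, 4.82)

The minimiser of Σwᵢ‖p−pᵢ‖² is the weighted centroid p* = (Σwᵢpᵢ)/(Σwᵢ).
Σwᵢ = 1700.
Σwᵢxᵢ = 700·4 + 200·0 + 800·0 = 2800.
Σwᵢyᵢ = 700·8 + 200·5 + 800·2 = 8200.
x* = 2800/1700 = 1.65, y* = 8200/1700 = 4.82.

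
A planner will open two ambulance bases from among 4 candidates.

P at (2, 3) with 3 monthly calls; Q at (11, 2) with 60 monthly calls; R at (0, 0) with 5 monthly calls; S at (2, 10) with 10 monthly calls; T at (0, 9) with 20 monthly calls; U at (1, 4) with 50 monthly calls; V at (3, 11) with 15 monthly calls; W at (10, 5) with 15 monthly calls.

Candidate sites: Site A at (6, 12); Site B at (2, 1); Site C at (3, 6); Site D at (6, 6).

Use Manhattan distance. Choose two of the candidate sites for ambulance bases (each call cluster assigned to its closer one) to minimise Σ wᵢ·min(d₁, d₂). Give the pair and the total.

{Site C, Site D}, total 1117

Evaluate every pair (each demand assigned to the nearer of the two):
  {Site C, Site D}: total = 1117
  {Site B, Site C}: total = 1186
  {Site B, Site D}: total = 1216
  {Site A, Site B}: total = 1286
  {Site A, Site C}: total = 1327
  {Site A, Site D}: total = 1346
Best pair: {Site C, Site D} with total 1117.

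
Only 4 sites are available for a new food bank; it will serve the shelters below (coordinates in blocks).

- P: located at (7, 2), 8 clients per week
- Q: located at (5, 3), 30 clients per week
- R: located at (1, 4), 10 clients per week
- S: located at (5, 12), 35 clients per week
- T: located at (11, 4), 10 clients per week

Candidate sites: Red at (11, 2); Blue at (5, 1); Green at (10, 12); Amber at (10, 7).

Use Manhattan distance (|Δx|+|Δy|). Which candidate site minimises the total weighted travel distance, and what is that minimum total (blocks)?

Total weighted distance at each candidate:
  Red (11, 2): total = 942
  Blue (5, 1): total = 629
  Green (10, 12): total = 959
  Amber (10, 7): total = 844
Minimum is at Blue with total 629 blocks.

Blue, total 629 blocks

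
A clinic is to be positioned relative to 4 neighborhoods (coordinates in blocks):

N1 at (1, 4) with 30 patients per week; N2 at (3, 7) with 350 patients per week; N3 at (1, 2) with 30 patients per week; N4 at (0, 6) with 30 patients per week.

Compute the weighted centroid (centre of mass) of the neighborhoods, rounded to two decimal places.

The minimiser of Σwᵢ‖p−pᵢ‖² is the weighted centroid p* = (Σwᵢpᵢ)/(Σwᵢ).
Σwᵢ = 440.
Σwᵢxᵢ = 30·1 + 350·3 + 30·1 + 30·0 = 1110.
Σwᵢyᵢ = 30·4 + 350·7 + 30·2 + 30·6 = 2810.
x* = 1110/440 = 2.52, y* = 2810/440 = 6.39.

(2.52, 6.39)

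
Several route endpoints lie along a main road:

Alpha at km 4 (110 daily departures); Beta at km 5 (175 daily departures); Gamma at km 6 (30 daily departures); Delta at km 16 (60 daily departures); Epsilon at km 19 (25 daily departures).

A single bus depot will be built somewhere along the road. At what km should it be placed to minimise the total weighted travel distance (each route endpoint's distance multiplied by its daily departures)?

For a sum of weighted absolute distances on a line, the optimum is the weighted median (not the mean). Total weight W = 400; half-weight = 200.
Sort by position and accumulate weight:
  km 4 (Alpha, w=110) → cum 110
  km 5 (Beta, w=175) → cum 285  ≥ 200 → median here
  km 6 (Gamma, w=30) → cum 315
  km 16 (Delta, w=60) → cum 375
  km 19 (Epsilon, w=25) → cum 400
Optimal location: km 5.

x = 5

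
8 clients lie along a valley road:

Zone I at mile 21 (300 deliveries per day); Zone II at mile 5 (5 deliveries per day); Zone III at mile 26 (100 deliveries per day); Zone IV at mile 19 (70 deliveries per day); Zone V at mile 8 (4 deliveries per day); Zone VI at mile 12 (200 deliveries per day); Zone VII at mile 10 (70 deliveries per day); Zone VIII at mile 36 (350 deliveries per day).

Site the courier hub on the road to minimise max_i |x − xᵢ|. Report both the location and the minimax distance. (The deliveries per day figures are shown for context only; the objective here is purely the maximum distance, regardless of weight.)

The 1-center on a line is the midpoint of the two extreme points: leftmost at 5, rightmost at 36.
Optimal location = (5 + 36)/2 = 20.5; maximum distance = (36 − 5)/2 = 15.5.

location 20.5, max distance 15.5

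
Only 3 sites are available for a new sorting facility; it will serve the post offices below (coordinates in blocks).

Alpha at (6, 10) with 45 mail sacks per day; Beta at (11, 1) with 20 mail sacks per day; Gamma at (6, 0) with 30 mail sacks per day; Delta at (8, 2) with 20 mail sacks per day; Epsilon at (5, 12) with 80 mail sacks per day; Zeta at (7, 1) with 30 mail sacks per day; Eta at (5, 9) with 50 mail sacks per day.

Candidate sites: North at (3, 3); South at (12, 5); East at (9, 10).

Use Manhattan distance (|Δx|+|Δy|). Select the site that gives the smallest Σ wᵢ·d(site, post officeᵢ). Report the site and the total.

East, total 1985 blocks

Total weighted distance at each candidate:
  North (3, 3): total = 2410
  South (12, 5): total = 3005
  East (9, 10): total = 1985
Minimum is at East with total 1985 blocks.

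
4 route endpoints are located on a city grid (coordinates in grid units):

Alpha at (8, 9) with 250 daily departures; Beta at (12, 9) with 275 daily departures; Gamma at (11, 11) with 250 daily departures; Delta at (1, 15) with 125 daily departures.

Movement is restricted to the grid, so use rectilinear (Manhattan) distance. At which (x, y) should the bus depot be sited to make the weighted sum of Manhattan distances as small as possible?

(11, 9)

Manhattan distance separates: Σwᵢ(|x−xᵢ|+|y−yᵢ|) = Σwᵢ|x−xᵢ| + Σwᵢ|y−yᵢ|, so x and y are optimised independently as 1-D weighted medians.
Total weight W = 900; half = 450.
x-coordinate, sorted with cumulative weight:
  x=1 (Delta, w=125) cum 125
  x=8 (Alpha, w=250) cum 375
  x=11 (Gamma, w=250) cum 625  ← median
  x=12 (Beta, w=275) cum 900
⇒ x* = 11
y-coordinate, sorted with cumulative weight:
  y=9 (Alpha, w=250) cum 250
  y=9 (Beta, w=275) cum 525  ← median
  y=11 (Gamma, w=250) cum 775
  y=15 (Delta, w=125) cum 900
⇒ y* = 9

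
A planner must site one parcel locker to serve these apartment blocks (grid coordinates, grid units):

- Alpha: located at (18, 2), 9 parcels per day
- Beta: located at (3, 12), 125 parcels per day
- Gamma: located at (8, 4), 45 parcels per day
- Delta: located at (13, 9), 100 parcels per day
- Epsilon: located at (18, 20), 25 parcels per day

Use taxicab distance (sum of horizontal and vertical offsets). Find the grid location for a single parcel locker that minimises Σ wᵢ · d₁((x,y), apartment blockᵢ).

(8, 9)

Manhattan distance separates: Σwᵢ(|x−xᵢ|+|y−yᵢ|) = Σwᵢ|x−xᵢ| + Σwᵢ|y−yᵢ|, so x and y are optimised independently as 1-D weighted medians.
Total weight W = 304; half = 152.
x-coordinate, sorted with cumulative weight:
  x=3 (Beta, w=125) cum 125
  x=8 (Gamma, w=45) cum 170  ← median
  x=13 (Delta, w=100) cum 270
  x=18 (Alpha, w=9) cum 279
  x=18 (Epsilon, w=25) cum 304
⇒ x* = 8
y-coordinate, sorted with cumulative weight:
  y=2 (Alpha, w=9) cum 9
  y=4 (Gamma, w=45) cum 54
  y=9 (Delta, w=100) cum 154  ← median
  y=12 (Beta, w=125) cum 279
  y=20 (Epsilon, w=25) cum 304
⇒ y* = 9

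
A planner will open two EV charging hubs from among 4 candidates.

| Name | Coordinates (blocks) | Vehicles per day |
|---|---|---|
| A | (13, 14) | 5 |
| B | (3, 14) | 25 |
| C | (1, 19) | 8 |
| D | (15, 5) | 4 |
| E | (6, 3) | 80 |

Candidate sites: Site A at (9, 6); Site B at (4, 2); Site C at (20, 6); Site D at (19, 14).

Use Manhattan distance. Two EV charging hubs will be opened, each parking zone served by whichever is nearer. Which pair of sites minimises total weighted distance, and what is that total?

Evaluate every pair (each demand assigned to the nearer of the two):
  {Site B, Site D}: total = 807
  {Site A, Site B}: total = 813
  {Site B, Site C}: total = 824
  {Site A, Site D}: total = 1056
  {Site A, Site C}: total = 1082
  {Site C, Site D}: total = 1998
Best pair: {Site B, Site D} with total 807.

{Site B, Site D}, total 807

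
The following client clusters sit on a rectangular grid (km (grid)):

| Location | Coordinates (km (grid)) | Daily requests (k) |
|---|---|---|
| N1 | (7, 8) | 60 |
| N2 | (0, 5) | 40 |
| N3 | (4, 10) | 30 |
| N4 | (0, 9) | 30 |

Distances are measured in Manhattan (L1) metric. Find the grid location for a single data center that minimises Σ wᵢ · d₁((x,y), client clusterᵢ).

Manhattan distance separates: Σwᵢ(|x−xᵢ|+|y−yᵢ|) = Σwᵢ|x−xᵢ| + Σwᵢ|y−yᵢ|, so x and y are optimised independently as 1-D weighted medians.
Total weight W = 160; half = 80.
x-coordinate, sorted with cumulative weight:
  x=0 (N2, w=40) cum 40
  x=0 (N4, w=30) cum 70
  x=4 (N3, w=30) cum 100  ← median
  x=7 (N1, w=60) cum 160
⇒ x* = 4
y-coordinate, sorted with cumulative weight:
  y=5 (N2, w=40) cum 40
  y=8 (N1, w=60) cum 100  ← median
  y=9 (N4, w=30) cum 130
  y=10 (N3, w=30) cum 160
⇒ y* = 8

(4, 8)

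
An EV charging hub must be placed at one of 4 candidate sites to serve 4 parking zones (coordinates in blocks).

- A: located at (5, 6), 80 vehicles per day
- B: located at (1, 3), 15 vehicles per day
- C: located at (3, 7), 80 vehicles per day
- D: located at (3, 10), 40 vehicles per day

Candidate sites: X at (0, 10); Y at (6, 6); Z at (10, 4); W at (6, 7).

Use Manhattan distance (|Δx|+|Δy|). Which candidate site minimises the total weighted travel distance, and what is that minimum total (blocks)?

W, total 775 blocks

Total weighted distance at each candidate:
  X (0, 10): total = 1440
  Y (6, 6): total = 800
  Z (10, 4): total = 2030
  W (6, 7): total = 775
Minimum is at W with total 775 blocks.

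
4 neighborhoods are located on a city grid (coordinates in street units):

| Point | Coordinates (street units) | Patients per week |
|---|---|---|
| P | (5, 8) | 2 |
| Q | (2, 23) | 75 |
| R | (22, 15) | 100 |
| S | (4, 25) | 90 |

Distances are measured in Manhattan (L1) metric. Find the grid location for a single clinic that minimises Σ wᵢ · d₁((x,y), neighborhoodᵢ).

(4, 23)

Manhattan distance separates: Σwᵢ(|x−xᵢ|+|y−yᵢ|) = Σwᵢ|x−xᵢ| + Σwᵢ|y−yᵢ|, so x and y are optimised independently as 1-D weighted medians.
Total weight W = 267; half = 133.5.
x-coordinate, sorted with cumulative weight:
  x=2 (Q, w=75) cum 75
  x=4 (S, w=90) cum 165  ← median
  x=5 (P, w=2) cum 167
  x=22 (R, w=100) cum 267
⇒ x* = 4
y-coordinate, sorted with cumulative weight:
  y=8 (P, w=2) cum 2
  y=15 (R, w=100) cum 102
  y=23 (Q, w=75) cum 177  ← median
  y=25 (S, w=90) cum 267
⇒ y* = 23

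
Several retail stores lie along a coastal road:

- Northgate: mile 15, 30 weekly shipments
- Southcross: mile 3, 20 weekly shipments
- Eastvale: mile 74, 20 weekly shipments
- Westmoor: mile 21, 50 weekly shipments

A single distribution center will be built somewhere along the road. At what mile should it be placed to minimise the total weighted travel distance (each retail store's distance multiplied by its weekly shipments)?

x = 21

For a sum of weighted absolute distances on a line, the optimum is the weighted median (not the mean). Total weight W = 120; half-weight = 60.
Sort by position and accumulate weight:
  mile 3 (Southcross, w=20) → cum 20
  mile 15 (Northgate, w=30) → cum 50
  mile 21 (Westmoor, w=50) → cum 100  ≥ 60 → median here
  mile 74 (Eastvale, w=20) → cum 120
Optimal location: mile 21.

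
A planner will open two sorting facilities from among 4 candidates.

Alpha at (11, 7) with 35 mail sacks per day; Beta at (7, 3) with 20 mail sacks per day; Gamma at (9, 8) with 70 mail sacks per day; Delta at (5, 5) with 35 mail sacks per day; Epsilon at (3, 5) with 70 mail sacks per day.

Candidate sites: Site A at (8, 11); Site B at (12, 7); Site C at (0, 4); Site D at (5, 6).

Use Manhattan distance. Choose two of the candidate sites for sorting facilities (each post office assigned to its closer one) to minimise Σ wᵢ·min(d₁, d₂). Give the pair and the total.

Evaluate every pair (each demand assigned to the nearer of the two):
  {Site B, Site D}: total = 660
  {Site A, Site D}: total = 870
  {Site B, Site C}: total = 965
  {Site C, Site D}: total = 1010
  {Site A, Site C}: total = 1175
  {Site A, Site B}: total = 1580
Best pair: {Site B, Site D} with total 660.

{Site B, Site D}, total 660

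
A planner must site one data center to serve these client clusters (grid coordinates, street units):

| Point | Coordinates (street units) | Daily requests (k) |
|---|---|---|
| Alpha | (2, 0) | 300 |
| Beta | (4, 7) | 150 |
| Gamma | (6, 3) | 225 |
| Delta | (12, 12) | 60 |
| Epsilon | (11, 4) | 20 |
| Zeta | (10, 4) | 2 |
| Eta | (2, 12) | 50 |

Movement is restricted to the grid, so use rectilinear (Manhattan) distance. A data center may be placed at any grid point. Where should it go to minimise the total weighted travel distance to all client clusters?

(4, 3)

Manhattan distance separates: Σwᵢ(|x−xᵢ|+|y−yᵢ|) = Σwᵢ|x−xᵢ| + Σwᵢ|y−yᵢ|, so x and y are optimised independently as 1-D weighted medians.
Total weight W = 807; half = 403.5.
x-coordinate, sorted with cumulative weight:
  x=2 (Alpha, w=300) cum 300
  x=2 (Eta, w=50) cum 350
  x=4 (Beta, w=150) cum 500  ← median
  x=6 (Gamma, w=225) cum 725
  x=10 (Zeta, w=2) cum 727
  x=11 (Epsilon, w=20) cum 747
  x=12 (Delta, w=60) cum 807
⇒ x* = 4
y-coordinate, sorted with cumulative weight:
  y=0 (Alpha, w=300) cum 300
  y=3 (Gamma, w=225) cum 525  ← median
  y=4 (Epsilon, w=20) cum 545
  y=4 (Zeta, w=2) cum 547
  y=7 (Beta, w=150) cum 697
  y=12 (Delta, w=60) cum 757
  y=12 (Eta, w=50) cum 807
⇒ y* = 3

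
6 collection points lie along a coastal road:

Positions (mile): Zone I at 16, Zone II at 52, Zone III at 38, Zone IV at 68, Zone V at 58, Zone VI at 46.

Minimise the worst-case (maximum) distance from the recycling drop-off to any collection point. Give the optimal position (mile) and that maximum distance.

location 42, max distance 26

The 1-center on a line is the midpoint of the two extreme points: leftmost at 16, rightmost at 68.
Optimal location = (16 + 68)/2 = 42; maximum distance = (68 − 16)/2 = 26.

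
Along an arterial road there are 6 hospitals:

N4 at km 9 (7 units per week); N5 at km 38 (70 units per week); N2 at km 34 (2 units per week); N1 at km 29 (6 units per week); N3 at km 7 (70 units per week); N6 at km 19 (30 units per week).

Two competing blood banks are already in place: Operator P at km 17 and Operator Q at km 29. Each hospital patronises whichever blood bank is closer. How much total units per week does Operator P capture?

The indifferent point is the midpoint (17+29)/2 = 23; hospitals left of it (closer to Operator P at 17) go to Operator P, those right go to Operator Q.
  N3 at 7 (w=70) → Operator P
  N4 at 9 (w=7) → Operator P
  N6 at 19 (w=30) → Operator P
  N1 at 29 (w=6) → Operator Q
  N2 at 34 (w=2) → Operator Q
  N5 at 38 (w=70) → Operator Q
Operator P captures 107; Operator Q captures 78.

107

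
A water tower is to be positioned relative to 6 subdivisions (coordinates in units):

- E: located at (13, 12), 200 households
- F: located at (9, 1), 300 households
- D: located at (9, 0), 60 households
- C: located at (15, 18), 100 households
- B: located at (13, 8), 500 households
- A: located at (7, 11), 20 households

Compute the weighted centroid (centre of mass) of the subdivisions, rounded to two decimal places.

(11.85, 7.39)

The minimiser of Σwᵢ‖p−pᵢ‖² is the weighted centroid p* = (Σwᵢpᵢ)/(Σwᵢ).
Σwᵢ = 1180.
Σwᵢxᵢ = 200·13 + 300·9 + 60·9 + 100·15 + 500·13 + 20·7 = 13980.
Σwᵢyᵢ = 200·12 + 300·1 + 60·0 + 100·18 + 500·8 + 20·11 = 8720.
x* = 13980/1180 = 11.85, y* = 8720/1180 = 7.39.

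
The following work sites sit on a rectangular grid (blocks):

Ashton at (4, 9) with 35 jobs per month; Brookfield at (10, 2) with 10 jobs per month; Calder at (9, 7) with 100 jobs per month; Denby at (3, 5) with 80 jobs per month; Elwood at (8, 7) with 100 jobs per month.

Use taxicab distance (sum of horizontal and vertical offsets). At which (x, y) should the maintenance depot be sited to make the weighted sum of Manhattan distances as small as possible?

(8, 7)

Manhattan distance separates: Σwᵢ(|x−xᵢ|+|y−yᵢ|) = Σwᵢ|x−xᵢ| + Σwᵢ|y−yᵢ|, so x and y are optimised independently as 1-D weighted medians.
Total weight W = 325; half = 162.5.
x-coordinate, sorted with cumulative weight:
  x=3 (Denby, w=80) cum 80
  x=4 (Ashton, w=35) cum 115
  x=8 (Elwood, w=100) cum 215  ← median
  x=9 (Calder, w=100) cum 315
  x=10 (Brookfield, w=10) cum 325
⇒ x* = 8
y-coordinate, sorted with cumulative weight:
  y=2 (Brookfield, w=10) cum 10
  y=5 (Denby, w=80) cum 90
  y=7 (Calder, w=100) cum 190  ← median
  y=7 (Elwood, w=100) cum 290
  y=9 (Ashton, w=35) cum 325
⇒ y* = 7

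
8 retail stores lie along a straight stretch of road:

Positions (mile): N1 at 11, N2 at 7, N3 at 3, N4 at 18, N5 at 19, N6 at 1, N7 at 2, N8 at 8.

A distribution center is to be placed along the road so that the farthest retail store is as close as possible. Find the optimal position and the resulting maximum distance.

The 1-center on a line is the midpoint of the two extreme points: leftmost at 1, rightmost at 19.
Optimal location = (1 + 19)/2 = 10; maximum distance = (19 − 1)/2 = 9.

location 10, max distance 9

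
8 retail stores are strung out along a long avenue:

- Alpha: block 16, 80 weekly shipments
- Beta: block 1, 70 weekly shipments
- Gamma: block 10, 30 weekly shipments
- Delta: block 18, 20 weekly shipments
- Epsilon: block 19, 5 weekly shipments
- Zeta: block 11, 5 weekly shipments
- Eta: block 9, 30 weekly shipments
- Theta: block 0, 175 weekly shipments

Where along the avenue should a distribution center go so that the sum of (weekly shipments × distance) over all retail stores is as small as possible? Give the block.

x = 1

For a sum of weighted absolute distances on a line, the optimum is the weighted median (not the mean). Total weight W = 415; half-weight = 207.5.
Sort by position and accumulate weight:
  block 0 (Theta, w=175) → cum 175
  block 1 (Beta, w=70) → cum 245  ≥ 207.5 → median here
  block 9 (Eta, w=30) → cum 275
  block 10 (Gamma, w=30) → cum 305
  block 11 (Zeta, w=5) → cum 310
  block 16 (Alpha, w=80) → cum 390
  block 18 (Delta, w=20) → cum 410
  block 19 (Epsilon, w=5) → cum 415
Optimal location: block 1.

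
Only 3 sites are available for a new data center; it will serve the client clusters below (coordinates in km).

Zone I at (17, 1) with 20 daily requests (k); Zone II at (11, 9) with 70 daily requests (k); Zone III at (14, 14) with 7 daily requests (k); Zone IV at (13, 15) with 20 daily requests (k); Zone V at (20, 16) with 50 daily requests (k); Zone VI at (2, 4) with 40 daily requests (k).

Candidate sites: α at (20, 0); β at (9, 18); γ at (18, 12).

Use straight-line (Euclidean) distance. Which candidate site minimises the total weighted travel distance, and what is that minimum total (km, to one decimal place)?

γ, total 1841.1 km

Total weighted distance at each candidate:
  α (20, 0): total = 2929.4
  β (9, 18): total = 2351.1
  γ (18, 12): total = 1841.1
Minimum is at γ with total 1841.1 km.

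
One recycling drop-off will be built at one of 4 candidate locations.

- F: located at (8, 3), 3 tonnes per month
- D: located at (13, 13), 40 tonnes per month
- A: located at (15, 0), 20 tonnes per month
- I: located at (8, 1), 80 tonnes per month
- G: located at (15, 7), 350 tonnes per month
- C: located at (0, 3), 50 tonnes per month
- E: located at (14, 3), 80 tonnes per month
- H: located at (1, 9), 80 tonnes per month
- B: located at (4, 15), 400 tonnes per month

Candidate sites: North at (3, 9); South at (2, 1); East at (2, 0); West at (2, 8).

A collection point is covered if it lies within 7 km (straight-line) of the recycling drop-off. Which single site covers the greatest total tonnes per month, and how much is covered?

North, covering 530

Coverage radius r = 7 km; a point is covered iff (Δx)²+(Δy)² ≤ 7² = 49.
  North (3, 9): covers {C, H, B} → 530
  South (2, 1): covers {F, I, C} → 133
  East (2, 0): covers {F, I, C} → 133
  West (2, 8): covers {C, H} → 130
Maximum coverage at North: 530 tonnes per month.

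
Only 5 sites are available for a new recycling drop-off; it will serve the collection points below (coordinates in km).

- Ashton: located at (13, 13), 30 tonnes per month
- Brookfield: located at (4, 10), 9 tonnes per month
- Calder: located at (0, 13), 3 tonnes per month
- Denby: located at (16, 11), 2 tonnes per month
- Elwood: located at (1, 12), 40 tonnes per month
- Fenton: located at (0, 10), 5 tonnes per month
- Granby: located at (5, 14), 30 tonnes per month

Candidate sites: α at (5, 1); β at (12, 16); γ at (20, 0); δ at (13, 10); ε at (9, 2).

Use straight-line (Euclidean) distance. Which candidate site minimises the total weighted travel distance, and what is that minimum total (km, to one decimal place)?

β, total 988.5 km

Total weighted distance at each candidate:
  α (5, 1): total = 1492.6
  β (12, 16): total = 988.5
  γ (20, 0): total = 2334.0
  δ (13, 10): total = 1037.3
  ε (9, 2): total = 1453.4
Minimum is at β with total 988.5 km.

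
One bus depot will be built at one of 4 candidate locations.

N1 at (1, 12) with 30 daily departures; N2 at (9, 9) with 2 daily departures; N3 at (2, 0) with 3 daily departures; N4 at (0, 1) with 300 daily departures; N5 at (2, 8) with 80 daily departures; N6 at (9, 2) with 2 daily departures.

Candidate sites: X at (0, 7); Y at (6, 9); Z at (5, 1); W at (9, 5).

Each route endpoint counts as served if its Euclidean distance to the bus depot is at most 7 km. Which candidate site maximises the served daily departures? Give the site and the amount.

X, covering 410

Coverage radius r = 7 km; a point is covered iff (Δx)²+(Δy)² ≤ 7² = 49.
  X (0, 7): covers {N1, N4, N5} → 410
  Y (6, 9): covers {N1, N2, N5} → 112
  Z (5, 1): covers {N3, N4, N6} → 305
  W (9, 5): covers {N2, N6} → 4
Maximum coverage at X: 410 daily departures.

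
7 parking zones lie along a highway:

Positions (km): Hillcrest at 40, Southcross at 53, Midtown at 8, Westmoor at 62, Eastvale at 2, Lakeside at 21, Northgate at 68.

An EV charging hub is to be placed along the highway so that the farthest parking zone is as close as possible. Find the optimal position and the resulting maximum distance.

location 35, max distance 33

The 1-center on a line is the midpoint of the two extreme points: leftmost at 2, rightmost at 68.
Optimal location = (2 + 68)/2 = 35; maximum distance = (68 − 2)/2 = 33.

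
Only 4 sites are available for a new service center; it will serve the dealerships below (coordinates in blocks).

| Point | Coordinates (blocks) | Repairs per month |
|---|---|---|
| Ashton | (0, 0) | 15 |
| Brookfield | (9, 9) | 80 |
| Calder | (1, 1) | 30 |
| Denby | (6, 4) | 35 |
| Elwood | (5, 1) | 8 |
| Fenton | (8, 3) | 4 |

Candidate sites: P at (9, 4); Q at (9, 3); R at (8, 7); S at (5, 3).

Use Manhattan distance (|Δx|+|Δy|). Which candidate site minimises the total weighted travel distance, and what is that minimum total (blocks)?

P, total 1094 blocks

Total weighted distance at each candidate:
  P (9, 4): total = 1094
  Q (9, 3): total = 1152
  R (8, 7): total = 1118
  S (5, 3): total = 1198
Minimum is at P with total 1094 blocks.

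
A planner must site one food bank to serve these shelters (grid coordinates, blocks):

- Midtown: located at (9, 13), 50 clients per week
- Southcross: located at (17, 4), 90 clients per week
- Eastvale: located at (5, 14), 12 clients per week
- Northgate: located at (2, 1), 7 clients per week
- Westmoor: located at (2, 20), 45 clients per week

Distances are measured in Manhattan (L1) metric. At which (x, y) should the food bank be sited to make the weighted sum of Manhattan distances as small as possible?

Manhattan distance separates: Σwᵢ(|x−xᵢ|+|y−yᵢ|) = Σwᵢ|x−xᵢ| + Σwᵢ|y−yᵢ|, so x and y are optimised independently as 1-D weighted medians.
Total weight W = 204; half = 102.
x-coordinate, sorted with cumulative weight:
  x=2 (Northgate, w=7) cum 7
  x=2 (Westmoor, w=45) cum 52
  x=5 (Eastvale, w=12) cum 64
  x=9 (Midtown, w=50) cum 114  ← median
  x=17 (Southcross, w=90) cum 204
⇒ x* = 9
y-coordinate, sorted with cumulative weight:
  y=1 (Northgate, w=7) cum 7
  y=4 (Southcross, w=90) cum 97
  y=13 (Midtown, w=50) cum 147  ← median
  y=14 (Eastvale, w=12) cum 159
  y=20 (Westmoor, w=45) cum 204
⇒ y* = 13

(9, 13)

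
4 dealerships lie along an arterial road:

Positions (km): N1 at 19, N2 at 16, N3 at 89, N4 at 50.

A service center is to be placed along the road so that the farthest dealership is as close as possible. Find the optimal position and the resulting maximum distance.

The 1-center on a line is the midpoint of the two extreme points: leftmost at 16, rightmost at 89.
Optimal location = (16 + 89)/2 = 52.5; maximum distance = (89 − 16)/2 = 36.5.

location 52.5, max distance 36.5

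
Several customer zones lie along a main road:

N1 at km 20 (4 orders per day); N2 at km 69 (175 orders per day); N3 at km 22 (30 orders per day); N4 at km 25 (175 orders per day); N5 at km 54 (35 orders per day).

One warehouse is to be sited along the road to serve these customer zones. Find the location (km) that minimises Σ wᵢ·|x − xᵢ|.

For a sum of weighted absolute distances on a line, the optimum is the weighted median (not the mean). Total weight W = 419; half-weight = 209.5.
Sort by position and accumulate weight:
  km 20 (N1, w=4) → cum 4
  km 22 (N3, w=30) → cum 34
  km 25 (N4, w=175) → cum 209
  km 54 (N5, w=35) → cum 244  ≥ 209.5 → median here
  km 69 (N2, w=175) → cum 419
Optimal location: km 54.

x = 54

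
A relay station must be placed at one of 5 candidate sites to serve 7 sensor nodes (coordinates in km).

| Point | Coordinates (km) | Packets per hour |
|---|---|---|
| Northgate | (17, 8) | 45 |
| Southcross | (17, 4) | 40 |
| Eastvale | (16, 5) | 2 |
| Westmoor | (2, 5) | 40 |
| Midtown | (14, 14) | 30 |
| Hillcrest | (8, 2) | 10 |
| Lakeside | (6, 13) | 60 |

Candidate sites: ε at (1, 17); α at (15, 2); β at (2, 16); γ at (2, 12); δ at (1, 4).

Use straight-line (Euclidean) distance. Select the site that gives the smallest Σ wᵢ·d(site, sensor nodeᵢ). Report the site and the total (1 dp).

α, total 2221.7 km

Total weighted distance at each candidate:
  ε (1, 17): total = 3120.8
  α (15, 2): total = 2221.7
  β (2, 16): total = 2826.3
  γ (2, 12): total = 2418.9
  δ (1, 4): total = 2651.4
Minimum is at α with total 2221.7 km.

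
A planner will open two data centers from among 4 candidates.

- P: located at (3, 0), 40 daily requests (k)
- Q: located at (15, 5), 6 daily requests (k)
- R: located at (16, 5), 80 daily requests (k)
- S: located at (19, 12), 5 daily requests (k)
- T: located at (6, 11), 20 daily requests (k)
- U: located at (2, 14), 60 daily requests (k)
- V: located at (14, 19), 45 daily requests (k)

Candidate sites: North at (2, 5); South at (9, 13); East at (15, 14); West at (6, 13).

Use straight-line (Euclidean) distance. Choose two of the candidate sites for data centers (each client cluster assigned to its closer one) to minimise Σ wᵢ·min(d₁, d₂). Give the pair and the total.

{East, West}, total 1851.3

Evaluate every pair (each demand assigned to the nearer of the two):
  {East, West}: total = 1851.3
  {North, East}: total = 1918.4
  {North, South}: total = 2012.5
  {South, East}: total = 2099.3
  {North, West}: total = 2103.3
  {South, West}: total = 2133.2
Best pair: {East, West} with total 1851.3.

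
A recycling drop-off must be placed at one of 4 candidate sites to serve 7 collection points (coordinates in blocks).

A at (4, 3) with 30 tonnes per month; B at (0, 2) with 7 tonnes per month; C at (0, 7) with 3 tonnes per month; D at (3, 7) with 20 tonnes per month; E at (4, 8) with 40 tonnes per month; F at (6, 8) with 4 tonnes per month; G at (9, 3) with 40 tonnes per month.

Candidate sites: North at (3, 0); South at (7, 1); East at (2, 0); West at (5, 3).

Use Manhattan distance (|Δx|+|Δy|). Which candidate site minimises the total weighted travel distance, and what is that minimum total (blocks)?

West, total 643 blocks

Total weighted distance at each candidate:
  North (3, 0): total = 1089
  South (7, 1): total = 1037
  East (2, 0): total = 1213
  West (5, 3): total = 643
Minimum is at West with total 643 blocks.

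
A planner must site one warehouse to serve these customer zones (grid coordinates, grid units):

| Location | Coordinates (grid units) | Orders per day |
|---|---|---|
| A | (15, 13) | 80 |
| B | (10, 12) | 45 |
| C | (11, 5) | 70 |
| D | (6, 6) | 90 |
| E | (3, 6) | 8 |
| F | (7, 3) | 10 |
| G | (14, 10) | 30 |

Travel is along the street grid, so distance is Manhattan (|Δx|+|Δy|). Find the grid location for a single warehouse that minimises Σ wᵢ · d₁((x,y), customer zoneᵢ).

(11, 6)

Manhattan distance separates: Σwᵢ(|x−xᵢ|+|y−yᵢ|) = Σwᵢ|x−xᵢ| + Σwᵢ|y−yᵢ|, so x and y are optimised independently as 1-D weighted medians.
Total weight W = 333; half = 166.5.
x-coordinate, sorted with cumulative weight:
  x=3 (E, w=8) cum 8
  x=6 (D, w=90) cum 98
  x=7 (F, w=10) cum 108
  x=10 (B, w=45) cum 153
  x=11 (C, w=70) cum 223  ← median
  x=14 (G, w=30) cum 253
  x=15 (A, w=80) cum 333
⇒ x* = 11
y-coordinate, sorted with cumulative weight:
  y=3 (F, w=10) cum 10
  y=5 (C, w=70) cum 80
  y=6 (D, w=90) cum 170  ← median
  y=6 (E, w=8) cum 178
  y=10 (G, w=30) cum 208
  y=12 (B, w=45) cum 253
  y=13 (A, w=80) cum 333
⇒ y* = 6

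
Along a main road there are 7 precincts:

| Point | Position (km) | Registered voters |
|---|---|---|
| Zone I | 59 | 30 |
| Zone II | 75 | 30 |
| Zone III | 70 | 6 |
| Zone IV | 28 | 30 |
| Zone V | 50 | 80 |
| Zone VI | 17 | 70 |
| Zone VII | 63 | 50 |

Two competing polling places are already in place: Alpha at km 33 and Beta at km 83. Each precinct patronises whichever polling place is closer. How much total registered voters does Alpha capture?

180

The indifferent point is the midpoint (33+83)/2 = 58; precincts left of it (closer to Alpha at 33) go to Alpha, those right go to Beta.
  Zone VI at 17 (w=70) → Alpha
  Zone IV at 28 (w=30) → Alpha
  Zone V at 50 (w=80) → Alpha
  Zone I at 59 (w=30) → Beta
  Zone VII at 63 (w=50) → Beta
  Zone III at 70 (w=6) → Beta
  Zone II at 75 (w=30) → Beta
Alpha captures 180; Beta captures 116.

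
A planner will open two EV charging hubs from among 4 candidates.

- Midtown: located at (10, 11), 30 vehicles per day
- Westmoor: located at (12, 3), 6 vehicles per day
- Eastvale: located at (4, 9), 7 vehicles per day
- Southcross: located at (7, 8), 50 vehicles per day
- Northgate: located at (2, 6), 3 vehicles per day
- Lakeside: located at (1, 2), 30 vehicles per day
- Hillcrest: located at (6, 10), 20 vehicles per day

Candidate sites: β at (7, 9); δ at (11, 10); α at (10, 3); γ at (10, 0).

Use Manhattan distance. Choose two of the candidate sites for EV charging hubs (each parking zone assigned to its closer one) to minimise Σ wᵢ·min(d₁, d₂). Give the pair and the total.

Evaluate every pair (each demand assigned to the nearer of the two):
  {β, α}: total = 597
  {β, δ}: total = 633
  {β, γ}: total = 645
  {δ, α}: total = 861
  {δ, γ}: total = 915
  {α, γ}: total = 1289
Best pair: {β, α} with total 597.

{β, α}, total 597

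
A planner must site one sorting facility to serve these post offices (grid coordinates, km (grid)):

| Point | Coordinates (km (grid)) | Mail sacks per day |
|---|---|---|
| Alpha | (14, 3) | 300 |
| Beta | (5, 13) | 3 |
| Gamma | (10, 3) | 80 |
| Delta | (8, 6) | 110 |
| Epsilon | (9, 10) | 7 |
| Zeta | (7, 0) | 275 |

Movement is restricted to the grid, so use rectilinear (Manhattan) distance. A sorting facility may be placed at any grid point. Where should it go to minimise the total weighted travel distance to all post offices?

Manhattan distance separates: Σwᵢ(|x−xᵢ|+|y−yᵢ|) = Σwᵢ|x−xᵢ| + Σwᵢ|y−yᵢ|, so x and y are optimised independently as 1-D weighted medians.
Total weight W = 775; half = 387.5.
x-coordinate, sorted with cumulative weight:
  x=5 (Beta, w=3) cum 3
  x=7 (Zeta, w=275) cum 278
  x=8 (Delta, w=110) cum 388  ← median
  x=9 (Epsilon, w=7) cum 395
  x=10 (Gamma, w=80) cum 475
  x=14 (Alpha, w=300) cum 775
⇒ x* = 8
y-coordinate, sorted with cumulative weight:
  y=0 (Zeta, w=275) cum 275
  y=3 (Alpha, w=300) cum 575  ← median
  y=3 (Gamma, w=80) cum 655
  y=6 (Delta, w=110) cum 765
  y=10 (Epsilon, w=7) cum 772
  y=13 (Beta, w=3) cum 775
⇒ y* = 3

(8, 3)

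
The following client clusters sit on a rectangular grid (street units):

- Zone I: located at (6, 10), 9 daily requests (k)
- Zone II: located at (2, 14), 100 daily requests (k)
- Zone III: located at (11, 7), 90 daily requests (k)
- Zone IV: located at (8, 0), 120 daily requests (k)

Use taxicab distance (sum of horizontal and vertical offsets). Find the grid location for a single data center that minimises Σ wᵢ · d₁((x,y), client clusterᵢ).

(8, 7)

Manhattan distance separates: Σwᵢ(|x−xᵢ|+|y−yᵢ|) = Σwᵢ|x−xᵢ| + Σwᵢ|y−yᵢ|, so x and y are optimised independently as 1-D weighted medians.
Total weight W = 319; half = 159.5.
x-coordinate, sorted with cumulative weight:
  x=2 (Zone II, w=100) cum 100
  x=6 (Zone I, w=9) cum 109
  x=8 (Zone IV, w=120) cum 229  ← median
  x=11 (Zone III, w=90) cum 319
⇒ x* = 8
y-coordinate, sorted with cumulative weight:
  y=0 (Zone IV, w=120) cum 120
  y=7 (Zone III, w=90) cum 210  ← median
  y=10 (Zone I, w=9) cum 219
  y=14 (Zone II, w=100) cum 319
⇒ y* = 7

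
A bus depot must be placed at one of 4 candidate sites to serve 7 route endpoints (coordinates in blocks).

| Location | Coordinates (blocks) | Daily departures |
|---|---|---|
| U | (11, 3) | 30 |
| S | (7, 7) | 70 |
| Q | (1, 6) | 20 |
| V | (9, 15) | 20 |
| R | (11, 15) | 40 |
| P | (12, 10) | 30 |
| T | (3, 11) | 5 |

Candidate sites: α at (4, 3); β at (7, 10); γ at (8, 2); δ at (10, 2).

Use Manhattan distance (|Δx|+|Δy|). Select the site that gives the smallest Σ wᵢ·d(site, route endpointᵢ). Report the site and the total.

β, total 1415 blocks

Total weighted distance at each candidate:
  α (4, 3): total = 2415
  β (7, 10): total = 1415
  γ (8, 2): total = 2110
  δ (10, 2): total = 2100
Minimum is at β with total 1415 blocks.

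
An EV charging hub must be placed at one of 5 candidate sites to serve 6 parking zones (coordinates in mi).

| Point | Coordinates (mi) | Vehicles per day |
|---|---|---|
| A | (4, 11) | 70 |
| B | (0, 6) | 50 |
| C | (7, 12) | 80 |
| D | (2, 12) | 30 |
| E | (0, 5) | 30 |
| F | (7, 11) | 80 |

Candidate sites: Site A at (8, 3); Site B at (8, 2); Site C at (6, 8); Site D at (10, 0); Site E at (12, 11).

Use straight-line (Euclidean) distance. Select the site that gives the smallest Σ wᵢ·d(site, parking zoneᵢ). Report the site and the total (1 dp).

Total weighted distance at each candidate:
  Site A (8, 3): total = 2994.6
  Site B (8, 2): total = 3271.2
  Site C (6, 8): total = 1522.4
  Site D (10, 0): total = 4130.0
  Site E (12, 11): total = 2721.9
Minimum is at Site C with total 1522.4 mi.

Site C, total 1522.4 mi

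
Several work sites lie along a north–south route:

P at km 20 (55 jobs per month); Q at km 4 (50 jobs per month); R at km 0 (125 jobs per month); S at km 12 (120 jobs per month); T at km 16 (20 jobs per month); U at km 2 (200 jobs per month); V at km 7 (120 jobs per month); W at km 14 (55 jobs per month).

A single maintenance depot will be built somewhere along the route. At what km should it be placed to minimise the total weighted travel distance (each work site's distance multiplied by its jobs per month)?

For a sum of weighted absolute distances on a line, the optimum is the weighted median (not the mean). Total weight W = 745; half-weight = 372.5.
Sort by position and accumulate weight:
  km 0 (R, w=125) → cum 125
  km 2 (U, w=200) → cum 325
  km 4 (Q, w=50) → cum 375  ≥ 372.5 → median here
  km 7 (V, w=120) → cum 495
  km 12 (S, w=120) → cum 615
  km 14 (W, w=55) → cum 670
  km 16 (T, w=20) → cum 690
  km 20 (P, w=55) → cum 745
Optimal location: km 4.

x = 4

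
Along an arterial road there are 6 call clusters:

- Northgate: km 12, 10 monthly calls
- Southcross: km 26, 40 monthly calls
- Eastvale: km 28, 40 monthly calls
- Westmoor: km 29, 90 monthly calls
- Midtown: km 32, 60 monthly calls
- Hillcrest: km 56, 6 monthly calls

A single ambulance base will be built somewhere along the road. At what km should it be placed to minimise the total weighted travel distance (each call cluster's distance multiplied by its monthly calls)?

For a sum of weighted absolute distances on a line, the optimum is the weighted median (not the mean). Total weight W = 246; half-weight = 123.
Sort by position and accumulate weight:
  km 12 (Northgate, w=10) → cum 10
  km 26 (Southcross, w=40) → cum 50
  km 28 (Eastvale, w=40) → cum 90
  km 29 (Westmoor, w=90) → cum 180  ≥ 123 → median here
  km 32 (Midtown, w=60) → cum 240
  km 56 (Hillcrest, w=6) → cum 246
Optimal location: km 29.

x = 29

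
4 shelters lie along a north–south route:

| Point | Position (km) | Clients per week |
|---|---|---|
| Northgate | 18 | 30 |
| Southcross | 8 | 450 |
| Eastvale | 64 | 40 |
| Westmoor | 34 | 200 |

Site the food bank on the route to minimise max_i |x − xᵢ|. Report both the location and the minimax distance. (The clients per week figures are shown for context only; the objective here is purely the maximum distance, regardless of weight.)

location 36, max distance 28

The 1-center on a line is the midpoint of the two extreme points: leftmost at 8, rightmost at 64.
Optimal location = (8 + 64)/2 = 36; maximum distance = (64 − 8)/2 = 28.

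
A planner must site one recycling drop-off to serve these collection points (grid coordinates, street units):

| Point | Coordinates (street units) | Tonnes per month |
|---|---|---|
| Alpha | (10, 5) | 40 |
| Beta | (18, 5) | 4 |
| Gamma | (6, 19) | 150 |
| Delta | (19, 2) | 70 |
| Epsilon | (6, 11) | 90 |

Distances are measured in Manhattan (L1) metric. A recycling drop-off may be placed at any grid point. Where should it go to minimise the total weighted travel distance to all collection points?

Manhattan distance separates: Σwᵢ(|x−xᵢ|+|y−yᵢ|) = Σwᵢ|x−xᵢ| + Σwᵢ|y−yᵢ|, so x and y are optimised independently as 1-D weighted medians.
Total weight W = 354; half = 177.
x-coordinate, sorted with cumulative weight:
  x=6 (Gamma, w=150) cum 150
  x=6 (Epsilon, w=90) cum 240  ← median
  x=10 (Alpha, w=40) cum 280
  x=18 (Beta, w=4) cum 284
  x=19 (Delta, w=70) cum 354
⇒ x* = 6
y-coordinate, sorted with cumulative weight:
  y=2 (Delta, w=70) cum 70
  y=5 (Alpha, w=40) cum 110
  y=5 (Beta, w=4) cum 114
  y=11 (Epsilon, w=90) cum 204  ← median
  y=19 (Gamma, w=150) cum 354
⇒ y* = 11

(6, 11)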